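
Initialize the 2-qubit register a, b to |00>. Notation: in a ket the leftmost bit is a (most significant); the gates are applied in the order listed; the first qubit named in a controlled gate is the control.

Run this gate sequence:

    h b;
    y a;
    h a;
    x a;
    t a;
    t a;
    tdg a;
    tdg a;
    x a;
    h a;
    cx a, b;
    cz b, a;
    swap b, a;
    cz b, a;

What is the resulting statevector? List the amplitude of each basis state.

The final amplitudes are 0 on |00>, sqrt(2)*I/2 on |01>, 0 on |10>, sqrt(2)*I/2 on |11>. Key observation: steps 3-10 multiply out to the identity, so the circuit reduces to the remaining gates.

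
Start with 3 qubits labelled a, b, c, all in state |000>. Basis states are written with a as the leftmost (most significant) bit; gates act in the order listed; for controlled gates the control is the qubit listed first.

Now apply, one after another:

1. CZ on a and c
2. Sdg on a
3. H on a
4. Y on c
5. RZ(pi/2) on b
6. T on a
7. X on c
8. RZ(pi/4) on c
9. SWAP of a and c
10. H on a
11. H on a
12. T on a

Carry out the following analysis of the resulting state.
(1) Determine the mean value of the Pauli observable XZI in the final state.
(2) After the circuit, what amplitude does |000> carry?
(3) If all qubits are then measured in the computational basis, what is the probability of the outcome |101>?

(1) The observable XZI averages to 0. Key observation: gates 10-11 undo each other exactly, leaving only the rest of the circuit to track.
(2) The final state's coefficient on |000> equals sqrt(2)*exp(I*pi/8)/2.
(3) Outcome |101> occurs with probability 0.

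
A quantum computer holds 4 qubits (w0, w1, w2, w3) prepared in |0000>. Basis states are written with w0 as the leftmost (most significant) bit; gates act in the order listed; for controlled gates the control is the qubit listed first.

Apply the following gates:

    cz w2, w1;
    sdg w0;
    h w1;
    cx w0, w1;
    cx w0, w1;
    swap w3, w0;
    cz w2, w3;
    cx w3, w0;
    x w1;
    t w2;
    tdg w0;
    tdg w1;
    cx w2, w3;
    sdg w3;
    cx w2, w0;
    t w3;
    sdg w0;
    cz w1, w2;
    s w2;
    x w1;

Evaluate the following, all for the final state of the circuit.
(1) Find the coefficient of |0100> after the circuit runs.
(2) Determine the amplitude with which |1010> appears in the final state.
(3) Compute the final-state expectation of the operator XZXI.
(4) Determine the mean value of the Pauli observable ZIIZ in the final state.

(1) |0100> carries amplitude sqrt(2)/2 in the final state.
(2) The amplitude on |1010> is 0.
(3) The observable XZXI averages to 0.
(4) The expectation value of ZIIZ is 1.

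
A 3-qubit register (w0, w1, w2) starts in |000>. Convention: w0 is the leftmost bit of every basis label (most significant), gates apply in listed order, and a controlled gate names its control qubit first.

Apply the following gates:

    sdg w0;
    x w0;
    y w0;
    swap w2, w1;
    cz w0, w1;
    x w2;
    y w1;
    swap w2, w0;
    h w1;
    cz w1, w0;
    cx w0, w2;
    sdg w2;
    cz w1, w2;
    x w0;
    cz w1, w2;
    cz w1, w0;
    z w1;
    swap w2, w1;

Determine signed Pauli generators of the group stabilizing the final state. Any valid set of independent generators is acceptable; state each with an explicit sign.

The final state is stabilized by the group generated by -IIX, +ZII, -IZI; other independent generating sets are equally valid.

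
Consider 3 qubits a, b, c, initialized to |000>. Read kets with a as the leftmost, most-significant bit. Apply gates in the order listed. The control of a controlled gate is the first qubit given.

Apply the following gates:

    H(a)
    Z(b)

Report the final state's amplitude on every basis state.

After the circuit, the state carries amplitude sqrt(2)/2 on |000>, sqrt(2)/2 on |100>, and 0 on every other basis state.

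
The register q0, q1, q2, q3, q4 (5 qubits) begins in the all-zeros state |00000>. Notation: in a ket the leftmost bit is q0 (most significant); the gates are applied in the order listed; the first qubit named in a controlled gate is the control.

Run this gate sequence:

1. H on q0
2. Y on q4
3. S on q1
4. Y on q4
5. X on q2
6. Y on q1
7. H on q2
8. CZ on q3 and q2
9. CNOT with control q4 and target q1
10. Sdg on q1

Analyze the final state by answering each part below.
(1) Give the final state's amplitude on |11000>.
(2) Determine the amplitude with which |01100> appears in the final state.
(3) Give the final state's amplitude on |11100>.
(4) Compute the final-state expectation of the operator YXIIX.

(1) |11000> carries amplitude 1/2 in the final state.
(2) The final state's coefficient on |01100> equals -1/2.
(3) |11100> carries amplitude -1/2 in the final state.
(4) The expectation value of YXIIX is 0.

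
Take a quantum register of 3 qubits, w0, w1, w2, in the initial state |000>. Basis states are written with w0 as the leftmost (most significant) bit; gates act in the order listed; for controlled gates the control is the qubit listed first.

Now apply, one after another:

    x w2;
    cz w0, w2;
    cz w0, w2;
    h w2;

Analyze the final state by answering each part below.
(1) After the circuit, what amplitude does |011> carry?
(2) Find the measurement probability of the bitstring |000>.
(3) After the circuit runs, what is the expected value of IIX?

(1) The amplitude on |011> is 0. Key observation: gates 2-3 undo each other exactly, leaving only the rest of the circuit to track.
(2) A full measurement returns |000> with probability 1/2.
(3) The observable IIX averages to -1.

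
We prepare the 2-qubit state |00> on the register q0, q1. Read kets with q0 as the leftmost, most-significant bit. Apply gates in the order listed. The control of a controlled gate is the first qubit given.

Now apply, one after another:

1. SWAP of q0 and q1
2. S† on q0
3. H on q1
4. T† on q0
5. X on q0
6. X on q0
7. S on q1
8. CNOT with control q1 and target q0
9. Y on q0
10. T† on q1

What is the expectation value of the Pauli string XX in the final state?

In the final state, XX has expectation -sqrt(2)/2.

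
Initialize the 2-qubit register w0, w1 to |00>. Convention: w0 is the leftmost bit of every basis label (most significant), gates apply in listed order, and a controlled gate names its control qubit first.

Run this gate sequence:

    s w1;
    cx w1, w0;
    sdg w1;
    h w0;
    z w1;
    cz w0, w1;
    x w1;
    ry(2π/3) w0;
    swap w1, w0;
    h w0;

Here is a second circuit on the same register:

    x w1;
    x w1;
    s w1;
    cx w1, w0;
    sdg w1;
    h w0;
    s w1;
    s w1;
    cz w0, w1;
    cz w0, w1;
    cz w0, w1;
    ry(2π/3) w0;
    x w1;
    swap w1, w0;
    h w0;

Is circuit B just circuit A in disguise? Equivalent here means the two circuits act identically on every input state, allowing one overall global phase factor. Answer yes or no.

Yes, they are equivalent — the unitaries differ by at most a global phase.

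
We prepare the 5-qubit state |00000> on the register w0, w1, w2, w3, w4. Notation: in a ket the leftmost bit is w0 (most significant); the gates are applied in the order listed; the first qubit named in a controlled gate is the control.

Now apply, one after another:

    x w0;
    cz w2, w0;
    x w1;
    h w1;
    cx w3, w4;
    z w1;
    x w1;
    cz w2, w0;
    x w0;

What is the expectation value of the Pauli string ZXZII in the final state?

The observable ZXZII averages to 1.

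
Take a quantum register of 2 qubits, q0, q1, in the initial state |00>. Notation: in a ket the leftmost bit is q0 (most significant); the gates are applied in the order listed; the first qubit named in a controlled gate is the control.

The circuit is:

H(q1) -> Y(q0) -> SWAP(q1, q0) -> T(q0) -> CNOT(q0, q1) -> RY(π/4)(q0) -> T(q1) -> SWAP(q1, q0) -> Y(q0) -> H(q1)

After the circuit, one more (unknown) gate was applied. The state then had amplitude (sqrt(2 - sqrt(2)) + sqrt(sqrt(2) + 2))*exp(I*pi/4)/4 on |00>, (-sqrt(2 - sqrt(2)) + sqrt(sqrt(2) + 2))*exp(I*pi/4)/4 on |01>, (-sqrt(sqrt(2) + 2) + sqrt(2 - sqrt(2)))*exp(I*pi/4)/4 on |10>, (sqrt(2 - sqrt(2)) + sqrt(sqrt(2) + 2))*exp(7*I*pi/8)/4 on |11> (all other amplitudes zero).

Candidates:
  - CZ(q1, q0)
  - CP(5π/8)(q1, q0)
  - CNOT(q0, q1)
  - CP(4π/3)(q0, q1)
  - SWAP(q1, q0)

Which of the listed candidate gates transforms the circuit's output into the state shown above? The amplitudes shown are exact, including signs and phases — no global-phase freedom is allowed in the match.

The unique candidate consistent with the amplitudes is CP(5π/8)(q1, q0).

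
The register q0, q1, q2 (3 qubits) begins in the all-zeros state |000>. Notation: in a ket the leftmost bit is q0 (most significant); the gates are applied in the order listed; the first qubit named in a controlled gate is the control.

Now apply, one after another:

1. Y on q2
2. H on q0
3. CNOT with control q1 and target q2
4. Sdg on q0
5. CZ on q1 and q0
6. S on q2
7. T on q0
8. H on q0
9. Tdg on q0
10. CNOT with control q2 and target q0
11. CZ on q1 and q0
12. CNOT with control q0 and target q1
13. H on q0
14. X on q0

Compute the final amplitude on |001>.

|001> carries amplitude sqrt(2)*(-I + exp(3*I*pi/4))/4 in the final state.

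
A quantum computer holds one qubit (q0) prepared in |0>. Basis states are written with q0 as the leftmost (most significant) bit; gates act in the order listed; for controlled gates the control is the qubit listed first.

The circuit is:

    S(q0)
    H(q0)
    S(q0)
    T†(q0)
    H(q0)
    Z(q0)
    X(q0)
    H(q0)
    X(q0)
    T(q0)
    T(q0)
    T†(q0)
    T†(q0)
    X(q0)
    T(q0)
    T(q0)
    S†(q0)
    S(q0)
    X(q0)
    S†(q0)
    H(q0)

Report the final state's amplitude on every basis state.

The final amplitudes are -I/2 - exp(3*I*pi/4)/2 on |0>, -I/2 + exp(3*I*pi/4)/2 on |1>.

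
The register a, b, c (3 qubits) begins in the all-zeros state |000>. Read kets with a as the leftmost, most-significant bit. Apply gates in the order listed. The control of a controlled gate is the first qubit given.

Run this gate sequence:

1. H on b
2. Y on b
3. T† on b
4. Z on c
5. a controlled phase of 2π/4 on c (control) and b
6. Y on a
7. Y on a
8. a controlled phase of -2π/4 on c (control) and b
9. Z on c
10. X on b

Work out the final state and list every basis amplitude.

The final amplitudes are sqrt(2)*exp(I*pi/4)/2 on |000>, -sqrt(2)*I/2 on |010>, and 0 on every other basis state. Key observation: the block from step 4 through step 9 cancels to the identity and can be dropped.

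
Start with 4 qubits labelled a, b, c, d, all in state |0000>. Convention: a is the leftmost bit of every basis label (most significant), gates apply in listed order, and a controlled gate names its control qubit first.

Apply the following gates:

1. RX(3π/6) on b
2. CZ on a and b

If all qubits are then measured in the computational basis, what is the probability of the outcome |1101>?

A full measurement returns |1101> with probability 0.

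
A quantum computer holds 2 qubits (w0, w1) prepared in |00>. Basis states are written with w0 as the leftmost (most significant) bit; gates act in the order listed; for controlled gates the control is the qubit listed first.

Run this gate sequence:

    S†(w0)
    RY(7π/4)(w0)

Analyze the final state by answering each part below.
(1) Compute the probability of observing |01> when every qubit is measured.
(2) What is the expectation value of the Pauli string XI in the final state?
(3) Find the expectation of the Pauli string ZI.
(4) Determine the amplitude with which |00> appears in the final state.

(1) Outcome |01> occurs with probability 0.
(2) In the final state, XI has expectation -sqrt(2)/2.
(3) The observable ZI averages to sqrt(2)/2.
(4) The final state's coefficient on |00> equals -sqrt(sqrt(2) + 2)/2.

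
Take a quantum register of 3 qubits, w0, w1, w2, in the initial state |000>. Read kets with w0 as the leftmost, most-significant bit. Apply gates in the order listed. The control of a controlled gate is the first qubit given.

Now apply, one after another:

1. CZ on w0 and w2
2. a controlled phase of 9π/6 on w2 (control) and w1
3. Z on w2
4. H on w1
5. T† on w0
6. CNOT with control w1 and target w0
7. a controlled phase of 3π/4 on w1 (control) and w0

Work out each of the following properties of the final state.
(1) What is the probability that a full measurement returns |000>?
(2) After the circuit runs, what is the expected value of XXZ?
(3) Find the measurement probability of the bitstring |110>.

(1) The probability of measuring |000> is 1/2.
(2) The observable XXZ averages to -sqrt(2)/2.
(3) The probability of measuring |110> is 1/2.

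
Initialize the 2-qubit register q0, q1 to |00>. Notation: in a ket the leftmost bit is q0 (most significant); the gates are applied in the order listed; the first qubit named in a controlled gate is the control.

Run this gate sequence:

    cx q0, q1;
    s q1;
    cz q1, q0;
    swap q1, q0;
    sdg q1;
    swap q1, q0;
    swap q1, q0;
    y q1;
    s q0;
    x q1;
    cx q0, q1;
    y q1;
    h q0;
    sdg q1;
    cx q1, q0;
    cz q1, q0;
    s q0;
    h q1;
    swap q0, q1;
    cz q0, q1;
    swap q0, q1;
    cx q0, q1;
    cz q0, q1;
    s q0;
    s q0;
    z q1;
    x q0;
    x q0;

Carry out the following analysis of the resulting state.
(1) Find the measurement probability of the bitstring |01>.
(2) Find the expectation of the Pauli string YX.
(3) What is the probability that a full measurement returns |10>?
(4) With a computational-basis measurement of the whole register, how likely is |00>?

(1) The probability of measuring |01> is 1/4.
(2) The expectation value of YX is 1.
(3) The probability of measuring |10> is 1/4.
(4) The probability of measuring |00> is 1/4.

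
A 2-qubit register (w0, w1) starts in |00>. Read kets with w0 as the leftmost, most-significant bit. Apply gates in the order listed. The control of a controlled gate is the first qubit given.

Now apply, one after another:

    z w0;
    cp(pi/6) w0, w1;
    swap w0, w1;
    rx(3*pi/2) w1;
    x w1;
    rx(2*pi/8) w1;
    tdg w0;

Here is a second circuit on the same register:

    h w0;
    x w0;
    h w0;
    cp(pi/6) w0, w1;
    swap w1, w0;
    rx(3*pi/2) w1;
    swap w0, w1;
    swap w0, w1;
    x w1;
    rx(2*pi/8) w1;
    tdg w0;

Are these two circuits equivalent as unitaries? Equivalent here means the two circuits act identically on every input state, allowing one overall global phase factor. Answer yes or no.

Yes: on every input state the two circuits agree up to one overall phase factor.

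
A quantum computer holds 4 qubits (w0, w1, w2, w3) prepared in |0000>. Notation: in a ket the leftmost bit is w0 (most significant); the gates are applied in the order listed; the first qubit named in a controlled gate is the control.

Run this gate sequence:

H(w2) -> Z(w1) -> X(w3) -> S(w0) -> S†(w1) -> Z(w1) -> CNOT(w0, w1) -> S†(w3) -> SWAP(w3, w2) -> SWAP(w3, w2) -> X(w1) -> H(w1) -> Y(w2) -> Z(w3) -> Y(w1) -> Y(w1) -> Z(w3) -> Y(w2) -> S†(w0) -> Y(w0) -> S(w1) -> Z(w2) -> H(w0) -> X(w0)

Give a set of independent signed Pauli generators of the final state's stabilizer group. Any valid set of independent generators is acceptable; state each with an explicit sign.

The final state is stabilized by the group generated by -XIII, -IYII, -IIXI, -IIIZ; other independent generating sets are equally valid. Key observation: steps 13-18 multiply out to the identity, so the circuit reduces to the remaining gates.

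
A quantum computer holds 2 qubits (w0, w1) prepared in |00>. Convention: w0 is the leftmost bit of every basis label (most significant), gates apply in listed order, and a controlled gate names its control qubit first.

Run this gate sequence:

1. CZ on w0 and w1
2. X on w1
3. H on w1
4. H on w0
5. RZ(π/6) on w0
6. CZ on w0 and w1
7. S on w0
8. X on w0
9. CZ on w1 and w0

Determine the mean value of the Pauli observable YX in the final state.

In the final state, YX has expectation -sqrt(3)/2.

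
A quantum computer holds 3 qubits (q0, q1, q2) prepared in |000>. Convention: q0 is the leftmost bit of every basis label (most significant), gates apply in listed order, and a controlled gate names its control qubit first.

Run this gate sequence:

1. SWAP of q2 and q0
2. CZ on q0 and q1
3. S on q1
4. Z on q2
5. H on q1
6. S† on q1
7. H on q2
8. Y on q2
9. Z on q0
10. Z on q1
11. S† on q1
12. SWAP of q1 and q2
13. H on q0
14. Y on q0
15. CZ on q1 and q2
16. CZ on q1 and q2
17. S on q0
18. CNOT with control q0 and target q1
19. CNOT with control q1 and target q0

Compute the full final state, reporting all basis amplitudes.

The final amplitudes are -sqrt(2)/4 on |000>, -sqrt(2)/4 on |001>, sqrt(2)*I/4 on |010>, sqrt(2)*I/4 on |011>, -sqrt(2)*I/4 on |100>, -sqrt(2)*I/4 on |101>, sqrt(2)/4 on |110>, sqrt(2)/4 on |111>. Key observation: gates 15-16 undo each other exactly, leaving only the rest of the circuit to track.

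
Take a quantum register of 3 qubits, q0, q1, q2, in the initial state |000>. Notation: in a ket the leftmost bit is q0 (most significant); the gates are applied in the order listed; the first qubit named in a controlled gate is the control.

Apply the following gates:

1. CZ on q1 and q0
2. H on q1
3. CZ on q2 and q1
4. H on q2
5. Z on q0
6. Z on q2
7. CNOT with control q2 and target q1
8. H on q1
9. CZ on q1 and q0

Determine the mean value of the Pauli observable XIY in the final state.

The expectation value of XIY is 0.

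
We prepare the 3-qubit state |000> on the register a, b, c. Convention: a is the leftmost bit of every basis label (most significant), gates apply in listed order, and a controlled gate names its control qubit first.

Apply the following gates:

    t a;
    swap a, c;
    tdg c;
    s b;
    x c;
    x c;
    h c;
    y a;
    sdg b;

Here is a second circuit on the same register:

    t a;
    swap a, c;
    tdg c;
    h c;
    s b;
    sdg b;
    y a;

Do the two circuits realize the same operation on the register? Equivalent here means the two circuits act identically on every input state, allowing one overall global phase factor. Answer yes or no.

Yes, they are equivalent — the unitaries differ by at most a global phase.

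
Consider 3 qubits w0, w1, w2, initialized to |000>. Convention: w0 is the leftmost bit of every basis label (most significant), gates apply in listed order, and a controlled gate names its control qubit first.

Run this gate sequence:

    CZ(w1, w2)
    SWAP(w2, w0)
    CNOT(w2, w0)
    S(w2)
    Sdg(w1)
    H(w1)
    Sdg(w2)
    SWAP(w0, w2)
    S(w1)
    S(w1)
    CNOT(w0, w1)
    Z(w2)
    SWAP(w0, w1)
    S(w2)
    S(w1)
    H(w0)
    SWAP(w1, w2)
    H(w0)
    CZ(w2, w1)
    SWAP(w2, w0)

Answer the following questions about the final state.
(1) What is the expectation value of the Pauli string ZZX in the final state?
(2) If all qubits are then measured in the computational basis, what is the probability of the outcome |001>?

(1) The expectation value of ZZX is -1.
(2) Outcome |001> occurs with probability 1/2.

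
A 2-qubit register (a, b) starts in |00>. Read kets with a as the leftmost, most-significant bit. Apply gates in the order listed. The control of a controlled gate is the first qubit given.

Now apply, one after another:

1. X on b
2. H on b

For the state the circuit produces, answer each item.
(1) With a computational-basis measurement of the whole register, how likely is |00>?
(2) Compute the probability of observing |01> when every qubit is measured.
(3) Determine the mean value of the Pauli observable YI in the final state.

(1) Outcome |00> occurs with probability 1/2.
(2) The probability of measuring |01> is 1/2.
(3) In the final state, YI has expectation 0.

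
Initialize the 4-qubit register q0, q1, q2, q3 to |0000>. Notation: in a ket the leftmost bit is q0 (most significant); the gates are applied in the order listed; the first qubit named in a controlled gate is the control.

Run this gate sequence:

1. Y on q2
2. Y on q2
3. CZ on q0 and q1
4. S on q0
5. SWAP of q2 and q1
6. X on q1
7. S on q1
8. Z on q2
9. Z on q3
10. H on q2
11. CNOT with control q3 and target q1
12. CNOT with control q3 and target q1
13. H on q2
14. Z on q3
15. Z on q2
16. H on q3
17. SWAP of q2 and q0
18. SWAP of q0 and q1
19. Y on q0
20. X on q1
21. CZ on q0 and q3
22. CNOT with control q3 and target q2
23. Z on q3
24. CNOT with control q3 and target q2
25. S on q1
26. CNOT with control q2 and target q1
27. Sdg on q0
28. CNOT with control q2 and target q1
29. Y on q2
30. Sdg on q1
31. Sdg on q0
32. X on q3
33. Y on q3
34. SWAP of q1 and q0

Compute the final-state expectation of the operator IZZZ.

The expectation value of IZZZ is 0.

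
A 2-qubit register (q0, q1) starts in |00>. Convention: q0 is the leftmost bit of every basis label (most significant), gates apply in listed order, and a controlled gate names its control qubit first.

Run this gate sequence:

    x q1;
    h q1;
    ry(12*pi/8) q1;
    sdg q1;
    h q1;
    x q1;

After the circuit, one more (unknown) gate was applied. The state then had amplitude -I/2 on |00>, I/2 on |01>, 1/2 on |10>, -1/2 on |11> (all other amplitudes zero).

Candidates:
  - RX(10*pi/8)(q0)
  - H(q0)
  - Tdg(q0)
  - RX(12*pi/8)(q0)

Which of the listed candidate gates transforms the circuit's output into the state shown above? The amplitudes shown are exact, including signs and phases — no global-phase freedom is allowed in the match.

The unique candidate consistent with the amplitudes is RX(12*pi/8)(q0).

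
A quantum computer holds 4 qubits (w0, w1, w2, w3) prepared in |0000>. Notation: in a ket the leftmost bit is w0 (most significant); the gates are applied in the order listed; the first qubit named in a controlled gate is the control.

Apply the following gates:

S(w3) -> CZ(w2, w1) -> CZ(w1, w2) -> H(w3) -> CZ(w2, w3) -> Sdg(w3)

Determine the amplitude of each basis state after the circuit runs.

The final amplitudes are sqrt(2)/2 on |0000>, -sqrt(2)*I/2 on |0001>, and 0 on every other basis state.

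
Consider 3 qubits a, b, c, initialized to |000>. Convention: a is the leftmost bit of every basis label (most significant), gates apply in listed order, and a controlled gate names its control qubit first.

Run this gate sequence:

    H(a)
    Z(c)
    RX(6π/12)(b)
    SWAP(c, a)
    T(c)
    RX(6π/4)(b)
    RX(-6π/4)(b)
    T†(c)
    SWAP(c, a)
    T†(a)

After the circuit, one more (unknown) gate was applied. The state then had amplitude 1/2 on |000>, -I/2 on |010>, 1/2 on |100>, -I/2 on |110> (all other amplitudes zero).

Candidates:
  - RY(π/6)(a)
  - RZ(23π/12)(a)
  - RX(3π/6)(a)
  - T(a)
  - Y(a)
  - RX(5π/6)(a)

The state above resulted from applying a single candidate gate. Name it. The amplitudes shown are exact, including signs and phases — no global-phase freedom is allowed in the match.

The applied gate was T(a). Key observation: gates 4-9 undo each other exactly, leaving only the rest of the circuit to track.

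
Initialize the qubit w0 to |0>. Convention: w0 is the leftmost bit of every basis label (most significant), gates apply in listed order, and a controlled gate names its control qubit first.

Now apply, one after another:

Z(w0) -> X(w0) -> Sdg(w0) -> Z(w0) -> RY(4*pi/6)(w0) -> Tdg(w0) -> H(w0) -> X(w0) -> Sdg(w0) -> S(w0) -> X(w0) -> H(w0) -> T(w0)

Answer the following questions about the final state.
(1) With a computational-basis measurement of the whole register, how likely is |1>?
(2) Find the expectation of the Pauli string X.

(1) The probability of measuring |1> is 1/4. Key observation: steps 6-13 multiply out to the identity, so the circuit reduces to the remaining gates.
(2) The expectation value of X is -sqrt(3)/2.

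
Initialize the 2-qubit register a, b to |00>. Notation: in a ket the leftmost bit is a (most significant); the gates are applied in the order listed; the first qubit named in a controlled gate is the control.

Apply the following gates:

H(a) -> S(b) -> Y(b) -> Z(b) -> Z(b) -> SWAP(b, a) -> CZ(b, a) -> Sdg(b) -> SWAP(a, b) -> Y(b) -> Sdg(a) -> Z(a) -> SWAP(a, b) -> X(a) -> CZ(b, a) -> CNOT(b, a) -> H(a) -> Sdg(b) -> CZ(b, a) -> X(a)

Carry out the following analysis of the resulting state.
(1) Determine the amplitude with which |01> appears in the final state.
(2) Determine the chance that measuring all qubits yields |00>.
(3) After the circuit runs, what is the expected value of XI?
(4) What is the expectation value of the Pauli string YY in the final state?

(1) |01> carries amplitude I/2 in the final state.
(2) The probability of measuring |00> is 1/4.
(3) In the final state, XI has expectation -1.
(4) The expectation value of YY is 0.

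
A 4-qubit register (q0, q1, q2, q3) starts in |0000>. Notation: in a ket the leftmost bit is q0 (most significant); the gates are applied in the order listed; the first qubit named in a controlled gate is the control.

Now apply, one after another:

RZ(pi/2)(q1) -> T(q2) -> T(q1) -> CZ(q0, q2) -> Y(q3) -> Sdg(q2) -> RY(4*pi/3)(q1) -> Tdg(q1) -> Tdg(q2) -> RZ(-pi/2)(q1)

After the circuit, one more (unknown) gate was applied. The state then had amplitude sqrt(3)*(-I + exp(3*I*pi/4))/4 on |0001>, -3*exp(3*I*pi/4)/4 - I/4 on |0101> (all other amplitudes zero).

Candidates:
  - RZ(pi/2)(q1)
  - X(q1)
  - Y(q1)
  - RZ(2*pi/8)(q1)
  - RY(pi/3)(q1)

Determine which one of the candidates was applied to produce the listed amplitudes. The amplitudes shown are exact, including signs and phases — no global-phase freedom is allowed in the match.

It was RY(pi/3)(q1) that produced the state shown.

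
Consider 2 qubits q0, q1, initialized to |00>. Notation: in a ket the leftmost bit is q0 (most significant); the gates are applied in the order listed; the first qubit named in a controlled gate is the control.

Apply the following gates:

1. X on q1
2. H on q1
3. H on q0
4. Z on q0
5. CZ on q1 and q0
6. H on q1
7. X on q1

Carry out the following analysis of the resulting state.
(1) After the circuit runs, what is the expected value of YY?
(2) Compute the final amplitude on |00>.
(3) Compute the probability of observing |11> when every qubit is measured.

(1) In the final state, YY has expectation 1.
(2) The amplitude on |00> is sqrt(2)/2.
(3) The probability of measuring |11> is 1/2.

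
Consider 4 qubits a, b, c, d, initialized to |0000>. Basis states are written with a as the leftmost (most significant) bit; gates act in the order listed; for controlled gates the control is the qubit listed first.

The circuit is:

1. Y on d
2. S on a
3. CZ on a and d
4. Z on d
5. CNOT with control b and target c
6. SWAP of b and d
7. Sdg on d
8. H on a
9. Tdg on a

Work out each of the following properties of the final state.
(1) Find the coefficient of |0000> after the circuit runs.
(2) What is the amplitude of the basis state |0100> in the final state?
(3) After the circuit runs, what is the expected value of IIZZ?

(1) The final state's coefficient on |0000> equals 0.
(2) The amplitude on |0100> is -sqrt(2)*I/2.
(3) The observable IIZZ averages to 1.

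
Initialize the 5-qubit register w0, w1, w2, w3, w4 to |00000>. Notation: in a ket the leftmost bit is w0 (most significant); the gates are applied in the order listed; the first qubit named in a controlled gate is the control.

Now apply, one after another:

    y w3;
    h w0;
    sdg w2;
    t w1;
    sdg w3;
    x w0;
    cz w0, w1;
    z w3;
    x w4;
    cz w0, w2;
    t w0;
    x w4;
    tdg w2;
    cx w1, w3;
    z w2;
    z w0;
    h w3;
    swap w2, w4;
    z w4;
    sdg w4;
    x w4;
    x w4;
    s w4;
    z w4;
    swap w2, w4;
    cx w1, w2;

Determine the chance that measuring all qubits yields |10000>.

A full measurement returns |10000> with probability 1/4. Key observation: the block from step 18 through step 25 cancels to the identity and can be dropped.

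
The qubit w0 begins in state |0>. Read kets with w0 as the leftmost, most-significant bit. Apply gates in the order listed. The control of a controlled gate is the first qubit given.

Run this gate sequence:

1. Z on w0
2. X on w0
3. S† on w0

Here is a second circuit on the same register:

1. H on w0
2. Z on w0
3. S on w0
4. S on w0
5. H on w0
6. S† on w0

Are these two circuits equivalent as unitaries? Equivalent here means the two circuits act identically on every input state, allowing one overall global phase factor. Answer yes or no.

No — the two circuits implement different unitaries, even allowing a global phase.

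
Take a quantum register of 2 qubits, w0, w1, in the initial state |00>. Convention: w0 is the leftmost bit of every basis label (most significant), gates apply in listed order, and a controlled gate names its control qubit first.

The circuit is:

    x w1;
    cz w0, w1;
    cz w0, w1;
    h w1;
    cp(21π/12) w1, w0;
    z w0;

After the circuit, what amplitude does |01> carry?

The final state's coefficient on |01> equals -sqrt(2)/2.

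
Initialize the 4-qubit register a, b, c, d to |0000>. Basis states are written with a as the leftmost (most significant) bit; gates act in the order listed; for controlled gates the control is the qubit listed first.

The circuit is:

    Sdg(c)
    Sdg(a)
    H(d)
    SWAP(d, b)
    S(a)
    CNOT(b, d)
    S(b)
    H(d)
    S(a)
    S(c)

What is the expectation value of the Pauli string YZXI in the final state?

The expectation value of YZXI is 0.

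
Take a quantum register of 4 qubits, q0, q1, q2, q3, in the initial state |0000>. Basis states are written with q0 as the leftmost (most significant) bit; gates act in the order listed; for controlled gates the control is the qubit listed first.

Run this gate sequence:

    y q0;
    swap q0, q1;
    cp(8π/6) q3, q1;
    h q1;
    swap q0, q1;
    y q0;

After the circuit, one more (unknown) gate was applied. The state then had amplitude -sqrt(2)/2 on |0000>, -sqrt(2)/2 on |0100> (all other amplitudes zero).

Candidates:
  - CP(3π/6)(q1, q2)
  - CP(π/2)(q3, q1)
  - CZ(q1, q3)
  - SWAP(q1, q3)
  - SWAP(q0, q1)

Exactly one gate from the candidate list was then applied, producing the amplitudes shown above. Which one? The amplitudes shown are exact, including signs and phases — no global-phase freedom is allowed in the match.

It was SWAP(q0, q1) that produced the state shown.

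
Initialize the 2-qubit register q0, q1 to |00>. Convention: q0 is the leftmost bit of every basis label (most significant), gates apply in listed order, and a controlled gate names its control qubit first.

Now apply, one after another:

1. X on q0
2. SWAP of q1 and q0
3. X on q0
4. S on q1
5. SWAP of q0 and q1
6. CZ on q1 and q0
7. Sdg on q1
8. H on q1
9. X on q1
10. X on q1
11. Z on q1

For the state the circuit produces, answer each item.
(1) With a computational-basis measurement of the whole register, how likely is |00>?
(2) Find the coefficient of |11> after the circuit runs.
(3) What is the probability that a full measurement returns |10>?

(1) A full measurement returns |00> with probability 0.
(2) |11> carries amplitude -sqrt(2)/2 in the final state.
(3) A full measurement returns |10> with probability 1/2.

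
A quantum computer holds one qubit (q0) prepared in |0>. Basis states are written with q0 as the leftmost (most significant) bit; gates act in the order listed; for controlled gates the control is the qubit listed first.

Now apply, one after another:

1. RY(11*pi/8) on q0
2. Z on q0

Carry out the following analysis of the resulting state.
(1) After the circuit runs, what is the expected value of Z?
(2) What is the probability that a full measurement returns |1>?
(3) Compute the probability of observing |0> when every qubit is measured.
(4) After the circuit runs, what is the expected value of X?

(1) The expectation value of Z is -sqrt(2 - sqrt(2))/2.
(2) Outcome |1> occurs with probability sin(5*pi/16)**2.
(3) The probability of measuring |0> is cos(5*pi/16)**2.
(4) In the final state, X has expectation sqrt(sqrt(2) + 2)/2.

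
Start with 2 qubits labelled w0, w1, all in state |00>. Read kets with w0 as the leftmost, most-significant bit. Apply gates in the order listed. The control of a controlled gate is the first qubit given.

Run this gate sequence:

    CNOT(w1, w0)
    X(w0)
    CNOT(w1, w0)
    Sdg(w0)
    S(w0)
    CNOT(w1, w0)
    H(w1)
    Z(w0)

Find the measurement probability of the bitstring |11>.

A full measurement returns |11> with probability 1/2.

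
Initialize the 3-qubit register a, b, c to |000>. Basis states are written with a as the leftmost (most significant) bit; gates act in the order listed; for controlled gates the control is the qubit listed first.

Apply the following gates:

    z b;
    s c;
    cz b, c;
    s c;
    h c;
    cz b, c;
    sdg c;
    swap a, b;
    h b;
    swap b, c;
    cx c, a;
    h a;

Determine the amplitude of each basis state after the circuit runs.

The final amplitudes are sqrt(2)/4 on |000>, sqrt(2)/4 on |001>, -sqrt(2)*I/4 on |010>, -sqrt(2)*I/4 on |011>, sqrt(2)/4 on |100>, -sqrt(2)/4 on |101>, -sqrt(2)*I/4 on |110>, sqrt(2)*I/4 on |111>.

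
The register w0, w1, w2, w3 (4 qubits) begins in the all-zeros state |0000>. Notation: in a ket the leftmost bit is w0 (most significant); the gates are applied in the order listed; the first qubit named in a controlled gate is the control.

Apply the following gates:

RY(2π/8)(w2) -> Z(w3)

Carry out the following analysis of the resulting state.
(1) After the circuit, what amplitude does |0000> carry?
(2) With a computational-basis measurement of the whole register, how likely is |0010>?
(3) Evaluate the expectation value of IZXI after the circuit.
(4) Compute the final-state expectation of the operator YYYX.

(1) The final state's coefficient on |0000> equals sqrt(sqrt(2) + 2)/2.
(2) Outcome |0010> occurs with probability 1/2 - sqrt(2)/4.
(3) In the final state, IZXI has expectation sqrt(2)/2.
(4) The observable YYYX averages to 0.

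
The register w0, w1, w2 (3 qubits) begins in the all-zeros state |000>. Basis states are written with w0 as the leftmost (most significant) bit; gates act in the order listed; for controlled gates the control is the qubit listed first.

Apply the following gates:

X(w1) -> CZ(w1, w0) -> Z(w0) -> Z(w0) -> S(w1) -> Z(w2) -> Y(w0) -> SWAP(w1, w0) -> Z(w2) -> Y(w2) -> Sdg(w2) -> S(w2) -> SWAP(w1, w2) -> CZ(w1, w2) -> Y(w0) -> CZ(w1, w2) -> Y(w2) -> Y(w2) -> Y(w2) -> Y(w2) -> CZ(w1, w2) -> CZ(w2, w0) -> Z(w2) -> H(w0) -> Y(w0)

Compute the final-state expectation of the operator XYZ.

The observable XYZ averages to 0. Key observation: gates 16-21 undo each other exactly, leaving only the rest of the circuit to track.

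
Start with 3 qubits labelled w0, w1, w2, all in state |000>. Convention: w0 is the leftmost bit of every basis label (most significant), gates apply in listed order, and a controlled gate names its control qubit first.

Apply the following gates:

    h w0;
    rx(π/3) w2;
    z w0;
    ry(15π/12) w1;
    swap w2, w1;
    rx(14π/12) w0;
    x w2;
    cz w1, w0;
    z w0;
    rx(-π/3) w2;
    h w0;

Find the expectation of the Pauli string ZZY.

The expectation value of ZZY is sqrt(6)/4.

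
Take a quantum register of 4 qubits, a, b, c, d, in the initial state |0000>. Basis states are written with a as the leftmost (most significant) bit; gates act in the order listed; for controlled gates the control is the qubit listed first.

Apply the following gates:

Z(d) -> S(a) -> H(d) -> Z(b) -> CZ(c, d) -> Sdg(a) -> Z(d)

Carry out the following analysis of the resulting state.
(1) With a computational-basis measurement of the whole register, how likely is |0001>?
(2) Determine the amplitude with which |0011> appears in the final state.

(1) A full measurement returns |0001> with probability 1/2.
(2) |0011> carries amplitude 0 in the final state.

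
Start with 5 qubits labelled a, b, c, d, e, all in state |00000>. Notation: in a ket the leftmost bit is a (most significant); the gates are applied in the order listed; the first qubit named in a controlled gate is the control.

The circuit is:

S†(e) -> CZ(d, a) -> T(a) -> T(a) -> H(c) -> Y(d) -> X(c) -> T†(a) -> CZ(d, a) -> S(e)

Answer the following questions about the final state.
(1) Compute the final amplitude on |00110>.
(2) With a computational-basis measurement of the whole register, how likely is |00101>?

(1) |00110> carries amplitude sqrt(2)*I/2 in the final state.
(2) Outcome |00101> occurs with probability 0.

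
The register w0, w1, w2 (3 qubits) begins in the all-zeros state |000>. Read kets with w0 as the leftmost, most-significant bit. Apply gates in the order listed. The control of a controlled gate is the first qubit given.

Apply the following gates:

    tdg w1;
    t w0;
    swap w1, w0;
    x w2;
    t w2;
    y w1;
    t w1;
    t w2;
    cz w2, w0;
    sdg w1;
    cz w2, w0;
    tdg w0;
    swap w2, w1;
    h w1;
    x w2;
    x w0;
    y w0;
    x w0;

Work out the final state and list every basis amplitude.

After the circuit, the state carries amplitude sqrt(2)*exp(I*pi/4)/2 on |100>, -sqrt(2)*exp(I*pi/4)/2 on |110>, and 0 on every other basis state.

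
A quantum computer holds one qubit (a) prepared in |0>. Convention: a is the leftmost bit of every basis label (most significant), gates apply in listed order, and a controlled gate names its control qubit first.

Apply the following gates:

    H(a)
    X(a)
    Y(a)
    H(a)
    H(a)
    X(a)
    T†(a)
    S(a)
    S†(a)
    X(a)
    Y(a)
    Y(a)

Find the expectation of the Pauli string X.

The observable X averages to -sqrt(2)/2.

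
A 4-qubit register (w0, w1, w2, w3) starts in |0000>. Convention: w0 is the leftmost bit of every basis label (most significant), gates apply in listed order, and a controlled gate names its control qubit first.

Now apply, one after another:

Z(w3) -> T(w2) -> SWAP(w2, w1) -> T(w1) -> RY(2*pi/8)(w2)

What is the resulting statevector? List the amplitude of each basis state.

After the circuit, the state carries amplitude sqrt(sqrt(2) + 2)/2 on |0000>, sqrt(2 - sqrt(2))/2 on |0010>, and 0 on every other basis state.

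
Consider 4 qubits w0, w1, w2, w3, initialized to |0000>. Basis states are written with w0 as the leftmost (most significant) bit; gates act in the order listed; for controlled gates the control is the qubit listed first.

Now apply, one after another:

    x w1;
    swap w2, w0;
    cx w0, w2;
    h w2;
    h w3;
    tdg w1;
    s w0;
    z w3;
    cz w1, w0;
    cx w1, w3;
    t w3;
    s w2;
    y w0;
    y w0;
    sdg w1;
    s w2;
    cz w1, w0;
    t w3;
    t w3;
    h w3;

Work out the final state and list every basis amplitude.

After the circuit, the state carries amplitude sqrt(2)*(1 + exp(I*pi/4))/4 on |0100>, sqrt(2)*(-1 + exp(I*pi/4))/4 on |0101>, sqrt(2)*(-1 - exp(I*pi/4))/4 on |0110>, sqrt(2)*(1 - exp(I*pi/4))/4 on |0111>, and 0 on every other basis state.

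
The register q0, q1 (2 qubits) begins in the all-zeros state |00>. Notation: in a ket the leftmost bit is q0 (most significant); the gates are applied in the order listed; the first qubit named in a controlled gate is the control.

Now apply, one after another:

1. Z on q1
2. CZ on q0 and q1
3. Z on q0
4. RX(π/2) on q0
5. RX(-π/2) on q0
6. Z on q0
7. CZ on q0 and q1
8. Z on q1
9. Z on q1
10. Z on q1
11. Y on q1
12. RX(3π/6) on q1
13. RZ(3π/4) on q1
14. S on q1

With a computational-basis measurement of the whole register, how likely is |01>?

The probability of measuring |01> is 1/2. Key observation: gates 1-8 undo each other exactly, leaving only the rest of the circuit to track.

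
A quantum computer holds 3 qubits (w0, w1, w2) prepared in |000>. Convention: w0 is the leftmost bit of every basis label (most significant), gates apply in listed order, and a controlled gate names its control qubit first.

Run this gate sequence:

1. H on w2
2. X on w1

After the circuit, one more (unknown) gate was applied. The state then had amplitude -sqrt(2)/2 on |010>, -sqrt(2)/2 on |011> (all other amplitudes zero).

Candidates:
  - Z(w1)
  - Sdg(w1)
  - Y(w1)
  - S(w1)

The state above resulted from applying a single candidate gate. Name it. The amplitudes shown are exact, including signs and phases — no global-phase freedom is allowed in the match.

The applied gate was Z(w1).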